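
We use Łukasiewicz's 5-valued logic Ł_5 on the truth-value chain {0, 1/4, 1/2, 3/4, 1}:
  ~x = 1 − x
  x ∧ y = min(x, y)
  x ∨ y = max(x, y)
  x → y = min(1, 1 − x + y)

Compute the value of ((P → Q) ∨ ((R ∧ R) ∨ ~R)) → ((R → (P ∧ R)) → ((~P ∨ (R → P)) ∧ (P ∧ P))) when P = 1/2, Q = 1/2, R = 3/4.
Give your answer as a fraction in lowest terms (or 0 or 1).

P → Q = 1/2 → 1/2 = 1
R ∧ R = 3/4 ∧ 3/4 = 3/4
~R = ~3/4 = 1/4
(R ∧ R) ∨ ~R = 3/4 ∨ 1/4 = 3/4
(P → Q) ∨ ((R ∧ R) ∨ ~R) = 1 ∨ 3/4 = 1
P ∧ R = 1/2 ∧ 3/4 = 1/2
R → (P ∧ R) = 3/4 → 1/2 = 3/4
~P = ~1/2 = 1/2
R → P = 3/4 → 1/2 = 3/4
~P ∨ (R → P) = 1/2 ∨ 3/4 = 3/4
P ∧ P = 1/2 ∧ 1/2 = 1/2
(~P ∨ (R → P)) ∧ (P ∧ P) = 3/4 ∧ 1/2 = 1/2
(R → (P ∧ R)) → ((~P ∨ (R → P)) ∧ (P ∧ P)) = 3/4 → 1/2 = 3/4
((P → Q) ∨ ((R ∧ R) ∨ ~R)) → ((R → (P ∧ R)) → ((~P ∨ (R → P)) ∧ (P ∧ P))) = 1 → 3/4 = 3/4

3/4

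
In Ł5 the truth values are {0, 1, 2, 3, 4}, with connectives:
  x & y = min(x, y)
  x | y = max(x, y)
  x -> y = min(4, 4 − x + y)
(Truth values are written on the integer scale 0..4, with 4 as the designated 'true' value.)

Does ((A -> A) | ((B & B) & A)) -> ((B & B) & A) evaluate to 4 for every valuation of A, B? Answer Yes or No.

Counterexample: take A = 0, B = 0.
A -> A = 0 -> 0 = 4
B & B = 0 & 0 = 0
(B & B) & A = 0 & 0 = 0
(A -> A) | ((B & B) & A) = 4 | 0 = 4
((A -> A) | ((B & B) & A)) -> ((B & B) & A) = 4 -> 0 = 0
This gives 0 ≠ 4.

No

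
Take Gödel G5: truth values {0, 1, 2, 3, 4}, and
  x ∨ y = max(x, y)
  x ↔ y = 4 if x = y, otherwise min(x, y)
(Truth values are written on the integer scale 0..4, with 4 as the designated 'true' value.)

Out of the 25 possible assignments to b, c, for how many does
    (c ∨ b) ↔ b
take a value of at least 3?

value 4: 15 assignments (counts)
value 3: 1 assignment (counts)
value 2: 2 assignments
value 1: 3 assignments
value 0: 4 assignments
So 16 of the 25 assignments meet the threshold.

16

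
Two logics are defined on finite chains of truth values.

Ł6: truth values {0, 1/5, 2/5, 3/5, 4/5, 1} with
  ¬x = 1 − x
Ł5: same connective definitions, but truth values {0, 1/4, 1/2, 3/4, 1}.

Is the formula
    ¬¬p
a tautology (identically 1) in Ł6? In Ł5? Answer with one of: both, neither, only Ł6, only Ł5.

neither

In Ł6: at p = 0 the value is 0 — not a tautology.
In Ł5: at p = 0 the value is 0 — not a tautology.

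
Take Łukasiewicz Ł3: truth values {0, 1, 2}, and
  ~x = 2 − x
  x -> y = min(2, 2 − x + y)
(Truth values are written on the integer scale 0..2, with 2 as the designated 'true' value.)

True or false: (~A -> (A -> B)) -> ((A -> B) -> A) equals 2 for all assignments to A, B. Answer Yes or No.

Counterexample: take A = 0, B = 0.
~A = ~0 = 2
A -> B = 0 -> 0 = 2
~A -> (A -> B) = 2 -> 2 = 2
A -> B = 0 -> 0 = 2
(A -> B) -> A = 2 -> 0 = 0
(~A -> (A -> B)) -> ((A -> B) -> A) = 2 -> 0 = 0
This gives 0 ≠ 2.

No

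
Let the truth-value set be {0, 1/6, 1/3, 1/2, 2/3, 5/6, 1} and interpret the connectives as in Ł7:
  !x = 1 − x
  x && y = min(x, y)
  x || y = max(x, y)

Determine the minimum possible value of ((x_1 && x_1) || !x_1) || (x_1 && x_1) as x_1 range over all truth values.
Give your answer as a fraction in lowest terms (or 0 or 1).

1/2

Take x_1 = 1/2:
x_1 && x_1 = 1/2 && 1/2 = 1/2
!x_1 = !1/2 = 1/2
(x_1 && x_1) || !x_1 = 1/2 || 1/2 = 1/2
x_1 && x_1 = 1/2 && 1/2 = 1/2
((x_1 && x_1) || !x_1) || (x_1 && x_1) = 1/2 || 1/2 = 1/2
No assignment yields a value below 1/2, so this is the minimum.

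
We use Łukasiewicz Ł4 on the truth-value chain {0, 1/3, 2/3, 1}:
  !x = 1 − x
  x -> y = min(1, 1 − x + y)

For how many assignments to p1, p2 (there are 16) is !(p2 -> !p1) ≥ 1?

1

p1 = 0, p2 = 0 ↦ 0  <
p1 = 0, p2 = 1/3 ↦ 0  <
p1 = 0, p2 = 2/3 ↦ 0  <
p1 = 0, p2 = 1 ↦ 0  <
p1 = 1/3, p2 = 0 ↦ 0  <
p1 = 1/3, p2 = 1/3 ↦ 0  <
p1 = 1/3, p2 = 2/3 ↦ 0  <
p1 = 1/3, p2 = 1 ↦ 1/3  <
p1 = 2/3, p2 = 0 ↦ 0  <
p1 = 2/3, p2 = 1/3 ↦ 0  <
p1 = 2/3, p2 = 2/3 ↦ 1/3  <
p1 = 2/3, p2 = 1 ↦ 2/3  <
p1 = 1, p2 = 0 ↦ 0  <
p1 = 1, p2 = 1/3 ↦ 1/3  <
p1 = 1, p2 = 2/3 ↦ 2/3  <
p1 = 1, p2 = 1 ↦ 1  ≥
So 1 of the 16 assignments meets the threshold.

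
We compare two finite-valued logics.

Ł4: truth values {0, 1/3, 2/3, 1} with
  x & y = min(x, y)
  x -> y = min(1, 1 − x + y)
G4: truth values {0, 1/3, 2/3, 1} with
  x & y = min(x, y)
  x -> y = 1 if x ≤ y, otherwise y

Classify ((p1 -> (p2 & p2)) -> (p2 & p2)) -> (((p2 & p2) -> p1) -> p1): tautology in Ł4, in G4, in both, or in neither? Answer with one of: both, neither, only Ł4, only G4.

In Ł4: every assignment gives 1 — tautology.
In G4: at p1 = 1/3, p2 = 0 the value is 1/3 — not a tautology.

only Ł4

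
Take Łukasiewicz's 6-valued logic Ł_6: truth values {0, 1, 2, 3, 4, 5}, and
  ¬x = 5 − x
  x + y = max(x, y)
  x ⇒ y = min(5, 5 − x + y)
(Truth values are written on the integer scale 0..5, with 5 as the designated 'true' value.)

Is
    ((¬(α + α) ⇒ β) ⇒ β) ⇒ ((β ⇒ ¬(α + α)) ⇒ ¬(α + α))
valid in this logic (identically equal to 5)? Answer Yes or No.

Yes

At α = 4, β = 0, for instance:
α + α = 4 + 4 = 4
¬(α + α) = ¬4 = 1
¬(α + α) ⇒ β = 1 ⇒ 0 = 4
(¬(α + α) ⇒ β) ⇒ β = 4 ⇒ 0 = 1
β ⇒ ¬(α + α) = 0 ⇒ 1 = 5
(β ⇒ ¬(α + α)) ⇒ ¬(α + α) = 5 ⇒ 1 = 1
((¬(α + α) ⇒ β) ⇒ β) ⇒ ((β ⇒ ¬(α + α)) ⇒ ¬(α + α)) = 1 ⇒ 1 = 5
and checking the remaining 35 assignments likewise gives ≥ 5 in every case.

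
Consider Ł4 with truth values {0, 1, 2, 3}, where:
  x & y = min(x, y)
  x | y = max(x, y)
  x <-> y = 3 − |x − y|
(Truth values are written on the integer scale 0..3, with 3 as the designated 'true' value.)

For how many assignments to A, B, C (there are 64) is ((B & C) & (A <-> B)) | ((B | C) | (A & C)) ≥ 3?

value 3: 28 assignments (counts)
value 2: 20 assignments
value 1: 12 assignments
value 0: 4 assignments
So 28 of the 64 assignments meet the threshold.

28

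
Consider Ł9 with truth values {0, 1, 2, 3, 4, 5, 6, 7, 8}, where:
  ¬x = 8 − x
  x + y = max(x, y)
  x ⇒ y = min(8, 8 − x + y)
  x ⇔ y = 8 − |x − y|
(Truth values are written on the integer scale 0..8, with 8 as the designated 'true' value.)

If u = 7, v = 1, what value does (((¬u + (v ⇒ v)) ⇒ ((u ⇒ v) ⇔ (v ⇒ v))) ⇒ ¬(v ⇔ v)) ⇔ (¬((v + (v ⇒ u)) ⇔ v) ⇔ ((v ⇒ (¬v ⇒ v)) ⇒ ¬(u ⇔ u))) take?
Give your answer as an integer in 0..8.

3

¬u = ¬7 = 1
v ⇒ v = 1 ⇒ 1 = 8
¬u + (v ⇒ v) = 1 + 8 = 8
u ⇒ v = 7 ⇒ 1 = 2
v ⇒ v = 1 ⇒ 1 = 8
(u ⇒ v) ⇔ (v ⇒ v) = 2 ⇔ 8 = 2
(¬u + (v ⇒ v)) ⇒ ((u ⇒ v) ⇔ (v ⇒ v)) = 8 ⇒ 2 = 2
v ⇔ v = 1 ⇔ 1 = 8
¬(v ⇔ v) = ¬8 = 0
((¬u + (v ⇒ v)) ⇒ ((u ⇒ v) ⇔ (v ⇒ v))) ⇒ ¬(v ⇔ v) = 2 ⇒ 0 = 6
v ⇒ u = 1 ⇒ 7 = 8
v + (v ⇒ u) = 1 + 8 = 8
(v + (v ⇒ u)) ⇔ v = 8 ⇔ 1 = 1
¬((v + (v ⇒ u)) ⇔ v) = ¬1 = 7
¬v = ¬1 = 7
¬v ⇒ v = 7 ⇒ 1 = 2
v ⇒ (¬v ⇒ v) = 1 ⇒ 2 = 8
u ⇔ u = 7 ⇔ 7 = 8
¬(u ⇔ u) = ¬8 = 0
(v ⇒ (¬v ⇒ v)) ⇒ ¬(u ⇔ u) = 8 ⇒ 0 = 0
¬((v + (v ⇒ u)) ⇔ v) ⇔ ((v ⇒ (¬v ⇒ v)) ⇒ ¬(u ⇔ u)) = 7 ⇔ 0 = 1
(((¬u + (v ⇒ v)) ⇒ ((u ⇒ v) ⇔ (v ⇒ v))) ⇒ ¬(v ⇔ v)) ⇔ (¬((v + (v ⇒ u)) ⇔ v) ⇔ ((v ⇒ (¬v ⇒ v)) ⇒ ¬(u ⇔ u))) = 6 ⇔ 1 = 3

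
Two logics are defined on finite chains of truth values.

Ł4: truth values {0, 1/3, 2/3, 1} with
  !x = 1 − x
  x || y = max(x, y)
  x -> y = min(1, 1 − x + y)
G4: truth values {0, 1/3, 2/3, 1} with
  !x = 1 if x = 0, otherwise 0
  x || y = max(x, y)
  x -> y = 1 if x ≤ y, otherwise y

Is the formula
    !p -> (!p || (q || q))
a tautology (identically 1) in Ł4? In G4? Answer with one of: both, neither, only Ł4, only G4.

In Ł4: every assignment gives 1 — tautology.
In G4: every assignment gives 1 — tautology.

both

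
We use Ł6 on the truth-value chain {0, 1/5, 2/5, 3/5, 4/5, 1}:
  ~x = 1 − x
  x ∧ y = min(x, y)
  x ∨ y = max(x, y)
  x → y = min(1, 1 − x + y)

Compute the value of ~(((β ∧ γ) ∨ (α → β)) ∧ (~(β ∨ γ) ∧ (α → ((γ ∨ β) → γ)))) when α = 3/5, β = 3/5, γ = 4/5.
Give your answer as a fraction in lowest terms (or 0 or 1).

β ∧ γ = 3/5 ∧ 4/5 = 3/5
α → β = 3/5 → 3/5 = 1
(β ∧ γ) ∨ (α → β) = 3/5 ∨ 1 = 1
β ∨ γ = 3/5 ∨ 4/5 = 4/5
~(β ∨ γ) = ~4/5 = 1/5
γ ∨ β = 4/5 ∨ 3/5 = 4/5
(γ ∨ β) → γ = 4/5 → 4/5 = 1
α → ((γ ∨ β) → γ) = 3/5 → 1 = 1
~(β ∨ γ) ∧ (α → ((γ ∨ β) → γ)) = 1/5 ∧ 1 = 1/5
((β ∧ γ) ∨ (α → β)) ∧ (~(β ∨ γ) ∧ (α → ((γ ∨ β) → γ))) = 1 ∧ 1/5 = 1/5
~(((β ∧ γ) ∨ (α → β)) ∧ (~(β ∨ γ) ∧ (α → ((γ ∨ β) → γ)))) = ~1/5 = 4/5

4/5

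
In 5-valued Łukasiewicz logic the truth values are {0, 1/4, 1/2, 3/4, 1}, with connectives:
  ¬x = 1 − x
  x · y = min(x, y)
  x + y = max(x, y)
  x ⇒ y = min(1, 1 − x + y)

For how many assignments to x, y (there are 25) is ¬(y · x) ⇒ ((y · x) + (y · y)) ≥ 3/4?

14

value 1: 12 assignments (counts)
value 3/4: 2 assignments (counts)
value 1/2: 5 assignments
value 1/4: 1 assignment
value 0: 5 assignments
So 14 of the 25 assignments meet the threshold.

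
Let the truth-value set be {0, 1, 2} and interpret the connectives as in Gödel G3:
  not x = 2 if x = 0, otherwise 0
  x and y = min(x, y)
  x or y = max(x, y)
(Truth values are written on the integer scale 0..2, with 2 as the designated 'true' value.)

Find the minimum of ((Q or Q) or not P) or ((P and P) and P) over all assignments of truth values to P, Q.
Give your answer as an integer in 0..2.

1

Take P = 1, Q = 0:
Q or Q = 0 or 0 = 0
not P = not 1 = 0
(Q or Q) or not P = 0 or 0 = 0
P and P = 1 and 1 = 1
(P and P) and P = 1 and 1 = 1
((Q or Q) or not P) or ((P and P) and P) = 0 or 1 = 1
No assignment yields a value below 1, so this is the minimum.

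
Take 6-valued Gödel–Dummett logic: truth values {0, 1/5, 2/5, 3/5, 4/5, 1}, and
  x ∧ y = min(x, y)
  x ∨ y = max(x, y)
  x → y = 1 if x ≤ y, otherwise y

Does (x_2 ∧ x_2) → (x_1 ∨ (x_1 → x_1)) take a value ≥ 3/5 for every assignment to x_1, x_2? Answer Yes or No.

At x_1 = 1/5, x_2 = 1, for instance:
x_2 ∧ x_2 = 1 ∧ 1 = 1
x_1 → x_1 = 1/5 → 1/5 = 1
x_1 ∨ (x_1 → x_1) = 1/5 ∨ 1 = 1
(x_2 ∧ x_2) → (x_1 ∨ (x_1 → x_1)) = 1 → 1 = 1
and checking the remaining 35 assignments likewise gives ≥ 3/5 in every case.

Yes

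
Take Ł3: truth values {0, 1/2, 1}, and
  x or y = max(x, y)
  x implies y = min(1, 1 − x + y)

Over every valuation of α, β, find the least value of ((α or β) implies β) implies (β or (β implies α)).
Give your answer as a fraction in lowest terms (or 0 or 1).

Take α = 0, β = 1/2:
α or β = 0 or 1/2 = 1/2
(α or β) implies β = 1/2 implies 1/2 = 1
β implies α = 1/2 implies 0 = 1/2
β or (β implies α) = 1/2 or 1/2 = 1/2
((α or β) implies β) implies (β or (β implies α)) = 1 implies 1/2 = 1/2
No assignment yields a value below 1/2, so this is the minimum.

1/2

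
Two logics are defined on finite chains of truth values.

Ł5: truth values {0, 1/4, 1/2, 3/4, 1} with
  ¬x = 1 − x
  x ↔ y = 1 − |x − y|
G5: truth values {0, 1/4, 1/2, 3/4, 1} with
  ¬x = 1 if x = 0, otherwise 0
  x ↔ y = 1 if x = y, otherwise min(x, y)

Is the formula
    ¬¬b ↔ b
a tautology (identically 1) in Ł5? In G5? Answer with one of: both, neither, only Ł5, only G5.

In Ł5: every assignment gives 1 — tautology.
In G5: at b = 1/4 the value is 1/4 — not a tautology.

only Ł5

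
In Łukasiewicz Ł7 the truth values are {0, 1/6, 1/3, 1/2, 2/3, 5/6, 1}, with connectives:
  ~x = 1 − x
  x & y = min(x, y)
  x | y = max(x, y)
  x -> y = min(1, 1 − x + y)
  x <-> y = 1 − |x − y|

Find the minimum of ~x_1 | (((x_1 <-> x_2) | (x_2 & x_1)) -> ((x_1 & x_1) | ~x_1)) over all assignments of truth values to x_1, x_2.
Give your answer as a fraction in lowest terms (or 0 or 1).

Take x_1 = 1/2, x_2 = 1/2:
~x_1 = ~1/2 = 1/2
x_1 <-> x_2 = 1/2 <-> 1/2 = 1
x_2 & x_1 = 1/2 & 1/2 = 1/2
(x_1 <-> x_2) | (x_2 & x_1) = 1 | 1/2 = 1
x_1 & x_1 = 1/2 & 1/2 = 1/2
~x_1 = ~1/2 = 1/2
(x_1 & x_1) | ~x_1 = 1/2 | 1/2 = 1/2
((x_1 <-> x_2) | (x_2 & x_1)) -> ((x_1 & x_1) | ~x_1) = 1 -> 1/2 = 1/2
~x_1 | (((x_1 <-> x_2) | (x_2 & x_1)) -> ((x_1 & x_1) | ~x_1)) = 1/2 | 1/2 = 1/2
No assignment yields a value below 1/2, so this is the minimum.

1/2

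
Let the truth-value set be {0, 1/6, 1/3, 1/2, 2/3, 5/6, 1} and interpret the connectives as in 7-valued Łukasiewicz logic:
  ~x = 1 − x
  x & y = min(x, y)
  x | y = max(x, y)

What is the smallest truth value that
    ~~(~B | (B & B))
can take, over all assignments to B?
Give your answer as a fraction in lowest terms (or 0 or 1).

1/2

Take B = 1/2:
~B = ~1/2 = 1/2
B & B = 1/2 & 1/2 = 1/2
~B | (B & B) = 1/2 | 1/2 = 1/2
~(~B | (B & B)) = ~1/2 = 1/2
~~(~B | (B & B)) = ~1/2 = 1/2
No assignment yields a value below 1/2, so this is the minimum.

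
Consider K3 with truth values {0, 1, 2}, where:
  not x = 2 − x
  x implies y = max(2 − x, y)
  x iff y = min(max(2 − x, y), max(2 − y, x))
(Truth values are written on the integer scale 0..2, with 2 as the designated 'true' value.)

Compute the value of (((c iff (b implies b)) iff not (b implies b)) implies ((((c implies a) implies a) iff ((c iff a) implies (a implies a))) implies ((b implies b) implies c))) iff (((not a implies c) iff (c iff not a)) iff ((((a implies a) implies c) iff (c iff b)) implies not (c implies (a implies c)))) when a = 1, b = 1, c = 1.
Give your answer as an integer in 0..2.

1

b implies b = 1 implies 1 = 1
c iff (b implies b) = 1 iff 1 = 1
b implies b = 1 implies 1 = 1
not (b implies b) = not 1 = 1
(c iff (b implies b)) iff not (b implies b) = 1 iff 1 = 1
c implies a = 1 implies 1 = 1
(c implies a) implies a = 1 implies 1 = 1
c iff a = 1 iff 1 = 1
a implies a = 1 implies 1 = 1
(c iff a) implies (a implies a) = 1 implies 1 = 1
((c implies a) implies a) iff ((c iff a) implies (a implies a)) = 1 iff 1 = 1
b implies b = 1 implies 1 = 1
(b implies b) implies c = 1 implies 1 = 1
(((c implies a) implies a) iff ((c iff a) implies (a implies a))) implies ((b implies b) implies c) = 1 implies 1 = 1
((c iff (b implies b)) iff not (b implies b)) implies ((((c implies a) implies a) iff ((c iff a) implies (a implies a))) implies ((b implies b) implies c)) = 1 implies 1 = 1
not a = not 1 = 1
not a implies c = 1 implies 1 = 1
not a = not 1 = 1
c iff not a = 1 iff 1 = 1
(not a implies c) iff (c iff not a) = 1 iff 1 = 1
a implies a = 1 implies 1 = 1
(a implies a) implies c = 1 implies 1 = 1
c iff b = 1 iff 1 = 1
((a implies a) implies c) iff (c iff b) = 1 iff 1 = 1
a implies c = 1 implies 1 = 1
c implies (a implies c) = 1 implies 1 = 1
not (c implies (a implies c)) = not 1 = 1
(((a implies a) implies c) iff (c iff b)) implies not (c implies (a implies c)) = 1 implies 1 = 1
((not a implies c) iff (c iff not a)) iff ((((a implies a) implies c) iff (c iff b)) implies not (c implies (a implies c))) = 1 iff 1 = 1
(((c iff (b implies b)) iff not (b implies b)) implies ((((c implies a) implies a) iff ((c iff a) implies (a implies a))) implies ((b implies b) implies c))) iff (((not a implies c) iff (c iff not a)) iff ((((a implies a) implies c) iff (c iff b)) implies not (c implies (a implies c)))) = 1 iff 1 = 1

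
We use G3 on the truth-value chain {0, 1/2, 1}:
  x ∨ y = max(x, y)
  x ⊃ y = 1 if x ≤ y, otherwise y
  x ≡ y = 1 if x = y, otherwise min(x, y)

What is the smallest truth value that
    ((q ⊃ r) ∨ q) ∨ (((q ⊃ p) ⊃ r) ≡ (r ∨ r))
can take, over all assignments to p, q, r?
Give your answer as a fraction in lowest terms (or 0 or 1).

1/2

Take p = 0, q = 1/2, r = 0:
q ⊃ r = 1/2 ⊃ 0 = 0
(q ⊃ r) ∨ q = 0 ∨ 1/2 = 1/2
q ⊃ p = 1/2 ⊃ 0 = 0
(q ⊃ p) ⊃ r = 0 ⊃ 0 = 1
r ∨ r = 0 ∨ 0 = 0
((q ⊃ p) ⊃ r) ≡ (r ∨ r) = 1 ≡ 0 = 0
((q ⊃ r) ∨ q) ∨ (((q ⊃ p) ⊃ r) ≡ (r ∨ r)) = 1/2 ∨ 0 = 1/2
No assignment yields a value below 1/2, so this is the minimum.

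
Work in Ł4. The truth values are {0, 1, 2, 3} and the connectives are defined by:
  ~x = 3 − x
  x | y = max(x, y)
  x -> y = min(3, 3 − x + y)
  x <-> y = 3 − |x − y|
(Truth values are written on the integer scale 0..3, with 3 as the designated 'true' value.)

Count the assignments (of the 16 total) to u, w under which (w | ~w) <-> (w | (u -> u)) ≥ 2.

16

u = 0, w = 0 ↦ 3  ≥
u = 0, w = 1 ↦ 2  ≥
u = 0, w = 2 ↦ 2  ≥
u = 0, w = 3 ↦ 3  ≥
u = 1, w = 0 ↦ 3  ≥
u = 1, w = 1 ↦ 2  ≥
u = 1, w = 2 ↦ 2  ≥
u = 1, w = 3 ↦ 3  ≥
u = 2, w = 0 ↦ 3  ≥
u = 2, w = 1 ↦ 2  ≥
u = 2, w = 2 ↦ 2  ≥
u = 2, w = 3 ↦ 3  ≥
u = 3, w = 0 ↦ 3  ≥
u = 3, w = 1 ↦ 2  ≥
u = 3, w = 2 ↦ 2  ≥
u = 3, w = 3 ↦ 3  ≥
So 16 of the 16 assignments meet the threshold.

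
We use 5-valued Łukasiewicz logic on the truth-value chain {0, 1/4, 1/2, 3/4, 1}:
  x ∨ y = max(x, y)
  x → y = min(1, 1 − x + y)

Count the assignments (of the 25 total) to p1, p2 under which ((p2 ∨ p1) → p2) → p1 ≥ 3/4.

value 1: 9 assignments (counts)
value 3/4: 3 assignments (counts)
value 1/2: 4 assignments
value 1/4: 4 assignments
value 0: 5 assignments
So 12 of the 25 assignments meet the threshold.

12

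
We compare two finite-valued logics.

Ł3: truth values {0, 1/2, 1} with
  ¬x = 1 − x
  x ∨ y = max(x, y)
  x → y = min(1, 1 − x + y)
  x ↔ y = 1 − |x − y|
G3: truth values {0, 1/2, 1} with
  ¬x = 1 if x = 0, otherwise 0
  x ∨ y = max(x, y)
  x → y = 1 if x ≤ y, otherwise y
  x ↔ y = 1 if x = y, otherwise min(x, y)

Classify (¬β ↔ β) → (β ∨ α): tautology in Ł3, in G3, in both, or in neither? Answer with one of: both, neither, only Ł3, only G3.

In Ł3: at α = 0, β = 1/2 the value is 1/2 — not a tautology.
In G3: every assignment gives 1 — tautology.

only G3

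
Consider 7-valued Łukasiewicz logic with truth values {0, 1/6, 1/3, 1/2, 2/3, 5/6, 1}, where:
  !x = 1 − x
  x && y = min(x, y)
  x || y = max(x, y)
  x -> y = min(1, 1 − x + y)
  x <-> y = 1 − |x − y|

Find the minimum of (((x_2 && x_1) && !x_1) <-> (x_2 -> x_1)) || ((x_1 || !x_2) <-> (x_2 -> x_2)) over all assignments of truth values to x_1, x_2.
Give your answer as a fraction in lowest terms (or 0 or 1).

Take x_1 = 0, x_2 = 1/2:
x_2 && x_1 = 1/2 && 0 = 0
!x_1 = !0 = 1
(x_2 && x_1) && !x_1 = 0 && 1 = 0
x_2 -> x_1 = 1/2 -> 0 = 1/2
((x_2 && x_1) && !x_1) <-> (x_2 -> x_1) = 0 <-> 1/2 = 1/2
!x_2 = !1/2 = 1/2
x_1 || !x_2 = 0 || 1/2 = 1/2
x_2 -> x_2 = 1/2 -> 1/2 = 1
(x_1 || !x_2) <-> (x_2 -> x_2) = 1/2 <-> 1 = 1/2
(((x_2 && x_1) && !x_1) <-> (x_2 -> x_1)) || ((x_1 || !x_2) <-> (x_2 -> x_2)) = 1/2 || 1/2 = 1/2
No assignment yields a value below 1/2, so this is the minimum.

1/2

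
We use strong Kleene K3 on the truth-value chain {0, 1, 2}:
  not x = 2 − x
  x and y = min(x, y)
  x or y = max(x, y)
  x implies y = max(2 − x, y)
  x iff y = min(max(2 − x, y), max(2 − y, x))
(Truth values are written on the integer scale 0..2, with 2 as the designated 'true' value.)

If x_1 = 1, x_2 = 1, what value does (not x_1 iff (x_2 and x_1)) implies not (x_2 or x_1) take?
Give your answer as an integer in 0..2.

1

not x_1 = not 1 = 1
x_2 and x_1 = 1 and 1 = 1
not x_1 iff (x_2 and x_1) = 1 iff 1 = 1
x_2 or x_1 = 1 or 1 = 1
not (x_2 or x_1) = not 1 = 1
(not x_1 iff (x_2 and x_1)) implies not (x_2 or x_1) = 1 implies 1 = 1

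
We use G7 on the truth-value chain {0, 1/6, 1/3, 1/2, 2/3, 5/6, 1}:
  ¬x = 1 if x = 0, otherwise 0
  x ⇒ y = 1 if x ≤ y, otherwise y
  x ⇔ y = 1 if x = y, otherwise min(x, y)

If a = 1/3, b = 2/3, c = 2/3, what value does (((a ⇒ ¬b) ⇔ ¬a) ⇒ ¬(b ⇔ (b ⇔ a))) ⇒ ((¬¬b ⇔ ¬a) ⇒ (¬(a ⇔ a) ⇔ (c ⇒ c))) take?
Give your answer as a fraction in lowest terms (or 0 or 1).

¬b = ¬2/3 = 0
a ⇒ ¬b = 1/3 ⇒ 0 = 0
¬a = ¬1/3 = 0
(a ⇒ ¬b) ⇔ ¬a = 0 ⇔ 0 = 1
b ⇔ a = 2/3 ⇔ 1/3 = 1/3
b ⇔ (b ⇔ a) = 2/3 ⇔ 1/3 = 1/3
¬(b ⇔ (b ⇔ a)) = ¬1/3 = 0
((a ⇒ ¬b) ⇔ ¬a) ⇒ ¬(b ⇔ (b ⇔ a)) = 1 ⇒ 0 = 0
¬b = ¬2/3 = 0
¬¬b = ¬0 = 1
¬a = ¬1/3 = 0
¬¬b ⇔ ¬a = 1 ⇔ 0 = 0
a ⇔ a = 1/3 ⇔ 1/3 = 1
¬(a ⇔ a) = ¬1 = 0
c ⇒ c = 2/3 ⇒ 2/3 = 1
¬(a ⇔ a) ⇔ (c ⇒ c) = 0 ⇔ 1 = 0
(¬¬b ⇔ ¬a) ⇒ (¬(a ⇔ a) ⇔ (c ⇒ c)) = 0 ⇒ 0 = 1
(((a ⇒ ¬b) ⇔ ¬a) ⇒ ¬(b ⇔ (b ⇔ a))) ⇒ ((¬¬b ⇔ ¬a) ⇒ (¬(a ⇔ a) ⇔ (c ⇒ c))) = 0 ⇒ 1 = 1

1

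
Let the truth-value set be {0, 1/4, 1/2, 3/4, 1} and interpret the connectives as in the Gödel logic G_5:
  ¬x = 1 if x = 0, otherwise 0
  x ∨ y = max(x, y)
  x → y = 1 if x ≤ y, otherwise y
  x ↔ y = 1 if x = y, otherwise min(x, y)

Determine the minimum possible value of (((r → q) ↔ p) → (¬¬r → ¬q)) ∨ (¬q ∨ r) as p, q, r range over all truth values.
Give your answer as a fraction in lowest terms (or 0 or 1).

Take p = 1/4, q = 1/4, r = 1/4:
r → q = 1/4 → 1/4 = 1
(r → q) ↔ p = 1 ↔ 1/4 = 1/4
¬r = ¬1/4 = 0
¬¬r = ¬0 = 1
¬q = ¬1/4 = 0
¬¬r → ¬q = 1 → 0 = 0
((r → q) ↔ p) → (¬¬r → ¬q) = 1/4 → 0 = 0
¬q = ¬1/4 = 0
¬q ∨ r = 0 ∨ 1/4 = 1/4
(((r → q) ↔ p) → (¬¬r → ¬q)) ∨ (¬q ∨ r) = 0 ∨ 1/4 = 1/4
No assignment yields a value below 1/4, so this is the minimum.

1/4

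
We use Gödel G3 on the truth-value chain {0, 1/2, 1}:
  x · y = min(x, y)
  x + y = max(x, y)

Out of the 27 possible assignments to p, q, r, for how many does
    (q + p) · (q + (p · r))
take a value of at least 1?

11

value 1: 11 assignments (counts)
value 1/2: 11 assignments
value 0: 5 assignments
So 11 of the 27 assignments meet the threshold.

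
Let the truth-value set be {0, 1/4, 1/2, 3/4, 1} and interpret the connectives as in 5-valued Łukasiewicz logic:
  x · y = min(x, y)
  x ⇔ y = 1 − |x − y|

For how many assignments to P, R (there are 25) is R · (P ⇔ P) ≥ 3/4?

10

value 1: 5 assignments (counts)
value 3/4: 5 assignments (counts)
value 1/2: 5 assignments
value 1/4: 5 assignments
value 0: 5 assignments
So 10 of the 25 assignments meet the threshold.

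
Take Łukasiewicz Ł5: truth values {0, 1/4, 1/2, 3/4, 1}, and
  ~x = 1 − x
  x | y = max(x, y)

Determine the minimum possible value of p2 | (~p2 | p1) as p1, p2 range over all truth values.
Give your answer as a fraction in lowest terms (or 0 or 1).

Take p1 = 0, p2 = 1/2:
~p2 = ~1/2 = 1/2
~p2 | p1 = 1/2 | 0 = 1/2
p2 | (~p2 | p1) = 1/2 | 1/2 = 1/2
No assignment yields a value below 1/2, so this is the minimum.

1/2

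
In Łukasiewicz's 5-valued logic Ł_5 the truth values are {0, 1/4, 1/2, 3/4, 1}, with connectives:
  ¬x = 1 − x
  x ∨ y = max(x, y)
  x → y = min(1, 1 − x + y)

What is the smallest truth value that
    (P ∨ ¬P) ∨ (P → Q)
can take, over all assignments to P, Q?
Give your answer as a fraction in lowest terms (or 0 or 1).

1/2

Take P = 1/2, Q = 0:
¬P = ¬1/2 = 1/2
P ∨ ¬P = 1/2 ∨ 1/2 = 1/2
P → Q = 1/2 → 0 = 1/2
(P ∨ ¬P) ∨ (P → Q) = 1/2 ∨ 1/2 = 1/2
No assignment yields a value below 1/2, so this is the minimum.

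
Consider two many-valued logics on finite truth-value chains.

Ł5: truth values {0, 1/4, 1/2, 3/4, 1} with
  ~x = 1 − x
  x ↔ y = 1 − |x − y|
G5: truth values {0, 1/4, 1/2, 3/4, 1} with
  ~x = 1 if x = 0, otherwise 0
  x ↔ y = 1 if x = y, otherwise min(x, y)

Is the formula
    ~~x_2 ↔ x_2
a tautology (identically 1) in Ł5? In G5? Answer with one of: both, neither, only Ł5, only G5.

In Ł5: every assignment gives 1 — tautology.
In G5: at x_2 = 1/4 the value is 1/4 — not a tautology.

only Ł5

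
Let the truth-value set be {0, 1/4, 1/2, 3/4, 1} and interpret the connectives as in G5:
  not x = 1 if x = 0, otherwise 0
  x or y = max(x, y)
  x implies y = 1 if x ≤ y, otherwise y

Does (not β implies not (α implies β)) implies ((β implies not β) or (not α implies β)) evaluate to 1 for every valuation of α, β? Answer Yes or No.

Counterexample: take α = 0, β = 1/4.
not β = not 1/4 = 0
α implies β = 0 implies 1/4 = 1
not (α implies β) = not 1 = 0
not β implies not (α implies β) = 0 implies 0 = 1
not β = not 1/4 = 0
β implies not β = 1/4 implies 0 = 0
not α = not 0 = 1
not α implies β = 1 implies 1/4 = 1/4
(β implies not β) or (not α implies β) = 0 or 1/4 = 1/4
(not β implies not (α implies β)) implies ((β implies not β) or (not α implies β)) = 1 implies 1/4 = 1/4
This gives 1/4 ≠ 1.

No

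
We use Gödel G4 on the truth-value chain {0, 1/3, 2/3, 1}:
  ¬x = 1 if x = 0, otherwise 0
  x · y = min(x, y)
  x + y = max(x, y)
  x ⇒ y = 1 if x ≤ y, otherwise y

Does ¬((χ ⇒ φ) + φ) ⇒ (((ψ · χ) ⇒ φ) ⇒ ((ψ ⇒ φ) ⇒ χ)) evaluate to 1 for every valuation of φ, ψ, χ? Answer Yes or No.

Counterexample: take φ = 0, ψ = 0, χ = 1/3.
χ ⇒ φ = 1/3 ⇒ 0 = 0
(χ ⇒ φ) + φ = 0 + 0 = 0
¬((χ ⇒ φ) + φ) = ¬0 = 1
ψ · χ = 0 · 1/3 = 0
(ψ · χ) ⇒ φ = 0 ⇒ 0 = 1
ψ ⇒ φ = 0 ⇒ 0 = 1
(ψ ⇒ φ) ⇒ χ = 1 ⇒ 1/3 = 1/3
((ψ · χ) ⇒ φ) ⇒ ((ψ ⇒ φ) ⇒ χ) = 1 ⇒ 1/3 = 1/3
¬((χ ⇒ φ) + φ) ⇒ (((ψ · χ) ⇒ φ) ⇒ ((ψ ⇒ φ) ⇒ χ)) = 1 ⇒ 1/3 = 1/3
This gives 1/3 ≠ 1.

No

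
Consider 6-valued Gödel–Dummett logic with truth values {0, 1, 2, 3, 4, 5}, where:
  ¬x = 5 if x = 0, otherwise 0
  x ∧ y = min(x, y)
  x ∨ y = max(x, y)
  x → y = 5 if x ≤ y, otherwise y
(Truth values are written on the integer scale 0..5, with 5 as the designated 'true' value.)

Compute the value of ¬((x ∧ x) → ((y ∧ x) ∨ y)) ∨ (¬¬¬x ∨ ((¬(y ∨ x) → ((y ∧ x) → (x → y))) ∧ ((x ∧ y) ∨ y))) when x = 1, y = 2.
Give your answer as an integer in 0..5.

2

x ∧ x = 1 ∧ 1 = 1
y ∧ x = 2 ∧ 1 = 1
(y ∧ x) ∨ y = 1 ∨ 2 = 2
(x ∧ x) → ((y ∧ x) ∨ y) = 1 → 2 = 5
¬((x ∧ x) → ((y ∧ x) ∨ y)) = ¬5 = 0
¬x = ¬1 = 0
¬¬x = ¬0 = 5
¬¬¬x = ¬5 = 0
y ∨ x = 2 ∨ 1 = 2
¬(y ∨ x) = ¬2 = 0
y ∧ x = 2 ∧ 1 = 1
x → y = 1 → 2 = 5
(y ∧ x) → (x → y) = 1 → 5 = 5
¬(y ∨ x) → ((y ∧ x) → (x → y)) = 0 → 5 = 5
x ∧ y = 1 ∧ 2 = 1
(x ∧ y) ∨ y = 1 ∨ 2 = 2
(¬(y ∨ x) → ((y ∧ x) → (x → y))) ∧ ((x ∧ y) ∨ y) = 5 ∧ 2 = 2
¬¬¬x ∨ ((¬(y ∨ x) → ((y ∧ x) → (x → y))) ∧ ((x ∧ y) ∨ y)) = 0 ∨ 2 = 2
¬((x ∧ x) → ((y ∧ x) ∨ y)) ∨ (¬¬¬x ∨ ((¬(y ∨ x) → ((y ∧ x) → (x → y))) ∧ ((x ∧ y) ∨ y))) = 0 ∨ 2 = 2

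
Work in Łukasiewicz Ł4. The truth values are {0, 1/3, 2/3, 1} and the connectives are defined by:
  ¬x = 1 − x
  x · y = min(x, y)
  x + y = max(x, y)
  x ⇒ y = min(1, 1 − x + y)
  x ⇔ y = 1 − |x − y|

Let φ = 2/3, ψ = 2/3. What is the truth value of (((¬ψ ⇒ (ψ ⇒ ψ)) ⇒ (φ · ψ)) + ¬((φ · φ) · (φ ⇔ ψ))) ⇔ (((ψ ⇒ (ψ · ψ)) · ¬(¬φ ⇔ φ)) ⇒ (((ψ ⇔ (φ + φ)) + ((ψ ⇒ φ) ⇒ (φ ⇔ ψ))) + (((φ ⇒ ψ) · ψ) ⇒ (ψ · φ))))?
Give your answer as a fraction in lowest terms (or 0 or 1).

2/3

¬ψ = ¬2/3 = 1/3
ψ ⇒ ψ = 2/3 ⇒ 2/3 = 1
¬ψ ⇒ (ψ ⇒ ψ) = 1/3 ⇒ 1 = 1
φ · ψ = 2/3 · 2/3 = 2/3
(¬ψ ⇒ (ψ ⇒ ψ)) ⇒ (φ · ψ) = 1 ⇒ 2/3 = 2/3
φ · φ = 2/3 · 2/3 = 2/3
φ ⇔ ψ = 2/3 ⇔ 2/3 = 1
(φ · φ) · (φ ⇔ ψ) = 2/3 · 1 = 2/3
¬((φ · φ) · (φ ⇔ ψ)) = ¬2/3 = 1/3
((¬ψ ⇒ (ψ ⇒ ψ)) ⇒ (φ · ψ)) + ¬((φ · φ) · (φ ⇔ ψ)) = 2/3 + 1/3 = 2/3
ψ · ψ = 2/3 · 2/3 = 2/3
ψ ⇒ (ψ · ψ) = 2/3 ⇒ 2/3 = 1
¬φ = ¬2/3 = 1/3
¬φ ⇔ φ = 1/3 ⇔ 2/3 = 2/3
¬(¬φ ⇔ φ) = ¬2/3 = 1/3
(ψ ⇒ (ψ · ψ)) · ¬(¬φ ⇔ φ) = 1 · 1/3 = 1/3
φ + φ = 2/3 + 2/3 = 2/3
ψ ⇔ (φ + φ) = 2/3 ⇔ 2/3 = 1
ψ ⇒ φ = 2/3 ⇒ 2/3 = 1
φ ⇔ ψ = 2/3 ⇔ 2/3 = 1
(ψ ⇒ φ) ⇒ (φ ⇔ ψ) = 1 ⇒ 1 = 1
(ψ ⇔ (φ + φ)) + ((ψ ⇒ φ) ⇒ (φ ⇔ ψ)) = 1 + 1 = 1
φ ⇒ ψ = 2/3 ⇒ 2/3 = 1
(φ ⇒ ψ) · ψ = 1 · 2/3 = 2/3
ψ · φ = 2/3 · 2/3 = 2/3
((φ ⇒ ψ) · ψ) ⇒ (ψ · φ) = 2/3 ⇒ 2/3 = 1
((ψ ⇔ (φ + φ)) + ((ψ ⇒ φ) ⇒ (φ ⇔ ψ))) + (((φ ⇒ ψ) · ψ) ⇒ (ψ · φ)) = 1 + 1 = 1
((ψ ⇒ (ψ · ψ)) · ¬(¬φ ⇔ φ)) ⇒ (((ψ ⇔ (φ + φ)) + ((ψ ⇒ φ) ⇒ (φ ⇔ ψ))) + (((φ ⇒ ψ) · ψ) ⇒ (ψ · φ))) = 1/3 ⇒ 1 = 1
(((¬ψ ⇒ (ψ ⇒ ψ)) ⇒ (φ · ψ)) + ¬((φ · φ) · (φ ⇔ ψ))) ⇔ (((ψ ⇒ (ψ · ψ)) · ¬(¬φ ⇔ φ)) ⇒ (((ψ ⇔ (φ + φ)) + ((ψ ⇒ φ) ⇒ (φ ⇔ ψ))) + (((φ ⇒ ψ) · ψ) ⇒ (ψ · φ)))) = 2/3 ⇔ 1 = 2/3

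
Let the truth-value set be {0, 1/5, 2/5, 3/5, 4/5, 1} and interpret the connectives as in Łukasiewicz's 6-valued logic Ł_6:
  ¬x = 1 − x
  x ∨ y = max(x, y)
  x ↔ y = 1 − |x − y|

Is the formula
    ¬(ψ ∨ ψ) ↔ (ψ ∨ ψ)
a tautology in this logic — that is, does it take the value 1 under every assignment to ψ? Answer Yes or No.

No

Counterexample: take ψ = 0.
ψ ∨ ψ = 0 ∨ 0 = 0
¬(ψ ∨ ψ) = ¬0 = 1
ψ ∨ ψ = 0 ∨ 0 = 0
¬(ψ ∨ ψ) ↔ (ψ ∨ ψ) = 1 ↔ 0 = 0
This gives 0 ≠ 1.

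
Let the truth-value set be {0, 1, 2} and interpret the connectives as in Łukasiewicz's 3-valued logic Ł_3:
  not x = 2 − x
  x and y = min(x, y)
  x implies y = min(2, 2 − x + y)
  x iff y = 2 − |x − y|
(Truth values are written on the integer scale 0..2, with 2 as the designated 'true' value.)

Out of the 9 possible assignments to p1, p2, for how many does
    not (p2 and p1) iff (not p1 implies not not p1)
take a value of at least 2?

2

p1 = 0, p2 = 0 ↦ 0  <
p1 = 0, p2 = 1 ↦ 0  <
p1 = 0, p2 = 2 ↦ 0  <
p1 = 1, p2 = 0 ↦ 2  ≥
p1 = 1, p2 = 1 ↦ 1  <
p1 = 1, p2 = 2 ↦ 1  <
p1 = 2, p2 = 0 ↦ 2  ≥
p1 = 2, p2 = 1 ↦ 1  <
p1 = 2, p2 = 2 ↦ 0  <
So 2 of the 9 assignments meet the threshold.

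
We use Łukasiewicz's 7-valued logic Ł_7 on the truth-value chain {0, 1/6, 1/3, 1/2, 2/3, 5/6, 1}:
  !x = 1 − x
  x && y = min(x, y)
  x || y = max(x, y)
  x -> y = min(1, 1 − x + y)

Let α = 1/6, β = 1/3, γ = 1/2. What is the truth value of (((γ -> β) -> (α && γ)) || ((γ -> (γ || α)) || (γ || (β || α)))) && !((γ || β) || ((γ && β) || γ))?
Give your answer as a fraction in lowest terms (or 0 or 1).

γ -> β = 1/2 -> 1/3 = 5/6
α && γ = 1/6 && 1/2 = 1/6
(γ -> β) -> (α && γ) = 5/6 -> 1/6 = 1/3
γ || α = 1/2 || 1/6 = 1/2
γ -> (γ || α) = 1/2 -> 1/2 = 1
β || α = 1/3 || 1/6 = 1/3
γ || (β || α) = 1/2 || 1/3 = 1/2
(γ -> (γ || α)) || (γ || (β || α)) = 1 || 1/2 = 1
((γ -> β) -> (α && γ)) || ((γ -> (γ || α)) || (γ || (β || α))) = 1/3 || 1 = 1
γ || β = 1/2 || 1/3 = 1/2
γ && β = 1/2 && 1/3 = 1/3
(γ && β) || γ = 1/3 || 1/2 = 1/2
(γ || β) || ((γ && β) || γ) = 1/2 || 1/2 = 1/2
!((γ || β) || ((γ && β) || γ)) = !1/2 = 1/2
(((γ -> β) -> (α && γ)) || ((γ -> (γ || α)) || (γ || (β || α)))) && !((γ || β) || ((γ && β) || γ)) = 1 && 1/2 = 1/2

1/2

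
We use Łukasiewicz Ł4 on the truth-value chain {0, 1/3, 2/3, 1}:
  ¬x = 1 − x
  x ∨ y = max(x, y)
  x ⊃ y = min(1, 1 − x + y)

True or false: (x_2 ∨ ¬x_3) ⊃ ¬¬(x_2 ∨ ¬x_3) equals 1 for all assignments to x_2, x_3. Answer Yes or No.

Yes

x_2 = 0, x_3 = 0 ↦ 1
x_2 = 0, x_3 = 1/3 ↦ 1
x_2 = 0, x_3 = 2/3 ↦ 1
x_2 = 0, x_3 = 1 ↦ 1
x_2 = 1/3, x_3 = 0 ↦ 1
x_2 = 1/3, x_3 = 1/3 ↦ 1
x_2 = 1/3, x_3 = 2/3 ↦ 1
x_2 = 1/3, x_3 = 1 ↦ 1
x_2 = 2/3, x_3 = 0 ↦ 1
x_2 = 2/3, x_3 = 1/3 ↦ 1
x_2 = 2/3, x_3 = 2/3 ↦ 1
x_2 = 2/3, x_3 = 1 ↦ 1
x_2 = 1, x_3 = 0 ↦ 1
x_2 = 1, x_3 = 1/3 ↦ 1
x_2 = 1, x_3 = 2/3 ↦ 1
x_2 = 1, x_3 = 1 ↦ 1
Every assignment gives a value ≥ 1.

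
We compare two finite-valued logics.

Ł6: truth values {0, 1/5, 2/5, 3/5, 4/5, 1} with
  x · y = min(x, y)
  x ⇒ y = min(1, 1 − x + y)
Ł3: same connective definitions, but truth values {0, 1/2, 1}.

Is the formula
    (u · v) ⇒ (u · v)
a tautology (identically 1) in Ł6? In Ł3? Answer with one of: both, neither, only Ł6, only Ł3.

In Ł6: every assignment gives 1 — tautology.
In Ł3: every assignment gives 1 — tautology.

both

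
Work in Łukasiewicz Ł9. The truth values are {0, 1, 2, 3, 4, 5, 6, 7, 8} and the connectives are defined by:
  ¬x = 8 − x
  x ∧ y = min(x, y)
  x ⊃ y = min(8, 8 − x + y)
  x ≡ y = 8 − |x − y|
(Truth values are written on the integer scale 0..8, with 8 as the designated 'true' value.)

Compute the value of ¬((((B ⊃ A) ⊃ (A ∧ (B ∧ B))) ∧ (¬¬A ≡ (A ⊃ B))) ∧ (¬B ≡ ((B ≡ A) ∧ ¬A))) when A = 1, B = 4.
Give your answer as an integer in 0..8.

7

B ⊃ A = 4 ⊃ 1 = 5
B ∧ B = 4 ∧ 4 = 4
A ∧ (B ∧ B) = 1 ∧ 4 = 1
(B ⊃ A) ⊃ (A ∧ (B ∧ B)) = 5 ⊃ 1 = 4
¬A = ¬1 = 7
¬¬A = ¬7 = 1
A ⊃ B = 1 ⊃ 4 = 8
¬¬A ≡ (A ⊃ B) = 1 ≡ 8 = 1
((B ⊃ A) ⊃ (A ∧ (B ∧ B))) ∧ (¬¬A ≡ (A ⊃ B)) = 4 ∧ 1 = 1
¬B = ¬4 = 4
B ≡ A = 4 ≡ 1 = 5
¬A = ¬1 = 7
(B ≡ A) ∧ ¬A = 5 ∧ 7 = 5
¬B ≡ ((B ≡ A) ∧ ¬A) = 4 ≡ 5 = 7
(((B ⊃ A) ⊃ (A ∧ (B ∧ B))) ∧ (¬¬A ≡ (A ⊃ B))) ∧ (¬B ≡ ((B ≡ A) ∧ ¬A)) = 1 ∧ 7 = 1
¬((((B ⊃ A) ⊃ (A ∧ (B ∧ B))) ∧ (¬¬A ≡ (A ⊃ B))) ∧ (¬B ≡ ((B ≡ A) ∧ ¬A))) = ¬1 = 7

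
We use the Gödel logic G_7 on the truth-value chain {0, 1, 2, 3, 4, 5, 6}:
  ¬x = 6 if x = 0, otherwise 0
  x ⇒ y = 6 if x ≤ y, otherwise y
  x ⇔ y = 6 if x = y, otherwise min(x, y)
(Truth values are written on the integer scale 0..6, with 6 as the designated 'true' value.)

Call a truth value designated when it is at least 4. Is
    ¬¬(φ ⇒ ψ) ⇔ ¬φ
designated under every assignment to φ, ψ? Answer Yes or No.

No

Counterexample: take φ = 1, ψ = 1.
φ ⇒ ψ = 1 ⇒ 1 = 6
¬(φ ⇒ ψ) = ¬6 = 0
¬¬(φ ⇒ ψ) = ¬0 = 6
¬φ = ¬1 = 0
¬¬(φ ⇒ ψ) ⇔ ¬φ = 6 ⇔ 0 = 0
This gives 0, which is below 4.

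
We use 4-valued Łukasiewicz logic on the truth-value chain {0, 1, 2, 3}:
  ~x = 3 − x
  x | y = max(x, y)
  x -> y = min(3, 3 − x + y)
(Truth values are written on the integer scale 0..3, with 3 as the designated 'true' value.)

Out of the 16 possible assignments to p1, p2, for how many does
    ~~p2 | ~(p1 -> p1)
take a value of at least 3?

4

p1 = 0, p2 = 0 ↦ 0  <
p1 = 0, p2 = 1 ↦ 1  <
p1 = 0, p2 = 2 ↦ 2  <
p1 = 0, p2 = 3 ↦ 3  ≥
p1 = 1, p2 = 0 ↦ 0  <
p1 = 1, p2 = 1 ↦ 1  <
p1 = 1, p2 = 2 ↦ 2  <
p1 = 1, p2 = 3 ↦ 3  ≥
p1 = 2, p2 = 0 ↦ 0  <
p1 = 2, p2 = 1 ↦ 1  <
p1 = 2, p2 = 2 ↦ 2  <
p1 = 2, p2 = 3 ↦ 3  ≥
p1 = 3, p2 = 0 ↦ 0  <
p1 = 3, p2 = 1 ↦ 1  <
p1 = 3, p2 = 2 ↦ 2  <
p1 = 3, p2 = 3 ↦ 3  ≥
So 4 of the 16 assignments meet the threshold.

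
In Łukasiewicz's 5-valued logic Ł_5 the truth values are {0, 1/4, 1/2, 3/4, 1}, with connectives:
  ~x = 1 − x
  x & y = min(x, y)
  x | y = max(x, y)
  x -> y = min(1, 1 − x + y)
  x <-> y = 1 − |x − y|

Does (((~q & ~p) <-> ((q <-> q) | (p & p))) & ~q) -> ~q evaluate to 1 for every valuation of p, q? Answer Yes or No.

Yes

At p = 1, q = 3/4, for instance:
~q = ~3/4 = 1/4
~p = ~1 = 0
~q & ~p = 1/4 & 0 = 0
q <-> q = 3/4 <-> 3/4 = 1
p & p = 1 & 1 = 1
(q <-> q) | (p & p) = 1 | 1 = 1
(~q & ~p) <-> ((q <-> q) | (p & p)) = 0 <-> 1 = 0
~q = ~3/4 = 1/4
((~q & ~p) <-> ((q <-> q) | (p & p))) & ~q = 0 & 1/4 = 0
(((~q & ~p) <-> ((q <-> q) | (p & p))) & ~q) -> ~q = 0 -> 1/4 = 1
and checking the remaining 24 assignments likewise gives ≥ 1 in every case.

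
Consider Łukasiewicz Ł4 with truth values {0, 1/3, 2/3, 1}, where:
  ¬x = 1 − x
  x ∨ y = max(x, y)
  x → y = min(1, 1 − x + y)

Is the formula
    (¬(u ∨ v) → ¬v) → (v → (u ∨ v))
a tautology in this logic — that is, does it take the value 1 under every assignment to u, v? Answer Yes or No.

Yes

u = 0, v = 0 ↦ 1
u = 0, v = 1/3 ↦ 1
u = 0, v = 2/3 ↦ 1
u = 0, v = 1 ↦ 1
u = 1/3, v = 0 ↦ 1
u = 1/3, v = 1/3 ↦ 1
u = 1/3, v = 2/3 ↦ 1
u = 1/3, v = 1 ↦ 1
u = 2/3, v = 0 ↦ 1
u = 2/3, v = 1/3 ↦ 1
u = 2/3, v = 2/3 ↦ 1
u = 2/3, v = 1 ↦ 1
u = 1, v = 0 ↦ 1
u = 1, v = 1/3 ↦ 1
u = 1, v = 2/3 ↦ 1
u = 1, v = 1 ↦ 1
Every assignment gives a value ≥ 1.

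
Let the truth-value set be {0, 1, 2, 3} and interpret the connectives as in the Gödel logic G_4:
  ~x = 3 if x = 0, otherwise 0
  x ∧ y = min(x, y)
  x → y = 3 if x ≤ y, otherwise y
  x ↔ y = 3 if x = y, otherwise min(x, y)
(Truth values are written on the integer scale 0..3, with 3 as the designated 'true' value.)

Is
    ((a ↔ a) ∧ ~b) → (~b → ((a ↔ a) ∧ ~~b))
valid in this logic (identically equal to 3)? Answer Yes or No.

No

Counterexample: take a = 0, b = 0.
a ↔ a = 0 ↔ 0 = 3
~b = ~0 = 3
(a ↔ a) ∧ ~b = 3 ∧ 3 = 3
~b = ~0 = 3
a ↔ a = 0 ↔ 0 = 3
~b = ~0 = 3
~~b = ~3 = 0
(a ↔ a) ∧ ~~b = 3 ∧ 0 = 0
~b → ((a ↔ a) ∧ ~~b) = 3 → 0 = 0
((a ↔ a) ∧ ~b) → (~b → ((a ↔ a) ∧ ~~b)) = 3 → 0 = 0
This gives 0 ≠ 3.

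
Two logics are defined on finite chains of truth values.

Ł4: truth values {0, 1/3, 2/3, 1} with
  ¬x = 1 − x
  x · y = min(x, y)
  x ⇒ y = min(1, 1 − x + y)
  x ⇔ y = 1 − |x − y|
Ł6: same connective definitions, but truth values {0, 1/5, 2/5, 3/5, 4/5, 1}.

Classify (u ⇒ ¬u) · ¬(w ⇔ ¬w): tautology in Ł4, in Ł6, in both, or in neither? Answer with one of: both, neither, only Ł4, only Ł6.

In Ł4: at u = 0, w = 1/3 the value is 1/3 — not a tautology.
In Ł6: at u = 0, w = 1/5 the value is 3/5 — not a tautology.

neither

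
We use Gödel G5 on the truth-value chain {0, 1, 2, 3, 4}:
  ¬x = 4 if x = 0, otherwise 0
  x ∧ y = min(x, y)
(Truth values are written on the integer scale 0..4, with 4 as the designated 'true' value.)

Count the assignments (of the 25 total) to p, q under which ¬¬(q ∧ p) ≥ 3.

16

value 4: 16 assignments (counts)
value 0: 9 assignments
So 16 of the 25 assignments meet the threshold.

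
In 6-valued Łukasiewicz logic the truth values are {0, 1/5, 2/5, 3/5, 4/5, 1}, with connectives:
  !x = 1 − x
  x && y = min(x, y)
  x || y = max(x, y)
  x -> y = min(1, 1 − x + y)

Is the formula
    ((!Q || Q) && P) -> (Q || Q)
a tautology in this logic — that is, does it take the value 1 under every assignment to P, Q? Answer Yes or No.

No

Counterexample: take P = 1/5, Q = 0.
!Q = !0 = 1
!Q || Q = 1 || 0 = 1
(!Q || Q) && P = 1 && 1/5 = 1/5
Q || Q = 0 || 0 = 0
((!Q || Q) && P) -> (Q || Q) = 1/5 -> 0 = 4/5
This gives 4/5 ≠ 1.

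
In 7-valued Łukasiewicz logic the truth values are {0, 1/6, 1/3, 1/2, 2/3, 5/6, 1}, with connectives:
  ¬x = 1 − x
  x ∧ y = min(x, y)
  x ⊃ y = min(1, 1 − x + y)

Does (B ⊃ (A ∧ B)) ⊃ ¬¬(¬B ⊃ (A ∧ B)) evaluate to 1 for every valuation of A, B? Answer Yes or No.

Counterexample: take A = 0, B = 0.
A ∧ B = 0 ∧ 0 = 0
B ⊃ (A ∧ B) = 0 ⊃ 0 = 1
¬B = ¬0 = 1
A ∧ B = 0 ∧ 0 = 0
¬B ⊃ (A ∧ B) = 1 ⊃ 0 = 0
¬(¬B ⊃ (A ∧ B)) = ¬0 = 1
¬¬(¬B ⊃ (A ∧ B)) = ¬1 = 0
(B ⊃ (A ∧ B)) ⊃ ¬¬(¬B ⊃ (A ∧ B)) = 1 ⊃ 0 = 0
This gives 0 ≠ 1.

No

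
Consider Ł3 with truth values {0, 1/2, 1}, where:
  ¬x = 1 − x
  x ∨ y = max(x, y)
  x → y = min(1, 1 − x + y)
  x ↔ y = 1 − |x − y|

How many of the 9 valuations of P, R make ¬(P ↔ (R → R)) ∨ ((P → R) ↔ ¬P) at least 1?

P = 0, R = 0 ↦ 1  ≥
P = 0, R = 1/2 ↦ 1  ≥
P = 0, R = 1 ↦ 1  ≥
P = 1/2, R = 0 ↦ 1  ≥
P = 1/2, R = 1/2 ↦ 1/2  <
P = 1/2, R = 1 ↦ 1/2  <
P = 1, R = 0 ↦ 1  ≥
P = 1, R = 1/2 ↦ 1/2  <
P = 1, R = 1 ↦ 0  <
So 5 of the 9 assignments meet the threshold.

5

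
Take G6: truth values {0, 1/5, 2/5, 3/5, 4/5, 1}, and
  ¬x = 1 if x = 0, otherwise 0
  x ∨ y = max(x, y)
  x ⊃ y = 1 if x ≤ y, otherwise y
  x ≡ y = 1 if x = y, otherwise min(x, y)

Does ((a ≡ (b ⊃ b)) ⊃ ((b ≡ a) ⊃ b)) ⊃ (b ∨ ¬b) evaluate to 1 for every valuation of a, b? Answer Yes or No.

No

Counterexample: take a = 0, b = 1/5.
b ⊃ b = 1/5 ⊃ 1/5 = 1
a ≡ (b ⊃ b) = 0 ≡ 1 = 0
b ≡ a = 1/5 ≡ 0 = 0
(b ≡ a) ⊃ b = 0 ⊃ 1/5 = 1
(a ≡ (b ⊃ b)) ⊃ ((b ≡ a) ⊃ b) = 0 ⊃ 1 = 1
¬b = ¬1/5 = 0
b ∨ ¬b = 1/5 ∨ 0 = 1/5
((a ≡ (b ⊃ b)) ⊃ ((b ≡ a) ⊃ b)) ⊃ (b ∨ ¬b) = 1 ⊃ 1/5 = 1/5
This gives 1/5 ≠ 1.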